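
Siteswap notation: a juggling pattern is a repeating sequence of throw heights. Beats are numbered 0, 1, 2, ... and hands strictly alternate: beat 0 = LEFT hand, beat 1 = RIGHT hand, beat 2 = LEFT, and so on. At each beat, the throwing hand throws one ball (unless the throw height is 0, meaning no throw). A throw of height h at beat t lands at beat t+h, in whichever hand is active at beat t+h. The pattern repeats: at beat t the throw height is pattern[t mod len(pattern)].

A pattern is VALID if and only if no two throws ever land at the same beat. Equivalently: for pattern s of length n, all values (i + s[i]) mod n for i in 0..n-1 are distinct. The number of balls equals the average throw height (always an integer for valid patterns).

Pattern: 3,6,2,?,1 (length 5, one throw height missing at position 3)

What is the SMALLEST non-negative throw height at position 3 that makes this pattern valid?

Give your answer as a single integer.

Answer: 3

Derivation:
i=0: (0 + 3) mod 5 = 3
i=1: (1 + 6) mod 5 = 2
i=2: (2 + 2) mod 5 = 4
i=3: s[i]=? (unknown)
i=4: (4 + 1) mod 5 = 0
Known residues: [0, 2, 3, 4]; need a permutation of 0..4, so missing residue r = 1
Need (3 + s) mod 5 = 1; smallest s = (1 - 3) mod 5 = 3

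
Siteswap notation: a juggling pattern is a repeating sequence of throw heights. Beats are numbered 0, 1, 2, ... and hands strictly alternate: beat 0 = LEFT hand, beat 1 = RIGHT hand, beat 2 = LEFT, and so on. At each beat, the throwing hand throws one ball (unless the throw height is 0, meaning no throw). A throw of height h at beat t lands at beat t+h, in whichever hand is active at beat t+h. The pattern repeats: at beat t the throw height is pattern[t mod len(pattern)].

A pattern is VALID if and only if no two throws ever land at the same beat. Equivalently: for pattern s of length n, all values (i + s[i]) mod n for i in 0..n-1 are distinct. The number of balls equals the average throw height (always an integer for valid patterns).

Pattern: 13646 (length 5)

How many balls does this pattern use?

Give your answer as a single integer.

Pattern = [1, 3, 6, 4, 6], length n = 5
  position 0: throw height = 1, running sum = 1
  position 1: throw height = 3, running sum = 4
  position 2: throw height = 6, running sum = 10
  position 3: throw height = 4, running sum = 14
  position 4: throw height = 6, running sum = 20
Total sum = 20; balls = sum / n = 20 / 5 = 4

Answer: 4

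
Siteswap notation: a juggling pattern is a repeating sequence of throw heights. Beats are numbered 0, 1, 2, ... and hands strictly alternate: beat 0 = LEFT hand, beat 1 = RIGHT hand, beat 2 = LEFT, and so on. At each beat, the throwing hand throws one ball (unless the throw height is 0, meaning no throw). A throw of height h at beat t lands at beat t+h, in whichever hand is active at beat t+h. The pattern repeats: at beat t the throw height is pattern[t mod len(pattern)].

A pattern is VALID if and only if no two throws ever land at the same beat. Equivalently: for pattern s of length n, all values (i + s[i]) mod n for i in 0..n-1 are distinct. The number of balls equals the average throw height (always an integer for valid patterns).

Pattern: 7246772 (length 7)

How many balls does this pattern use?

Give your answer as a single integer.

Answer: 5

Derivation:
Pattern = [7, 2, 4, 6, 7, 7, 2], length n = 7
  position 0: throw height = 7, running sum = 7
  position 1: throw height = 2, running sum = 9
  position 2: throw height = 4, running sum = 13
  position 3: throw height = 6, running sum = 19
  position 4: throw height = 7, running sum = 26
  position 5: throw height = 7, running sum = 33
  position 6: throw height = 2, running sum = 35
Total sum = 35; balls = sum / n = 35 / 7 = 5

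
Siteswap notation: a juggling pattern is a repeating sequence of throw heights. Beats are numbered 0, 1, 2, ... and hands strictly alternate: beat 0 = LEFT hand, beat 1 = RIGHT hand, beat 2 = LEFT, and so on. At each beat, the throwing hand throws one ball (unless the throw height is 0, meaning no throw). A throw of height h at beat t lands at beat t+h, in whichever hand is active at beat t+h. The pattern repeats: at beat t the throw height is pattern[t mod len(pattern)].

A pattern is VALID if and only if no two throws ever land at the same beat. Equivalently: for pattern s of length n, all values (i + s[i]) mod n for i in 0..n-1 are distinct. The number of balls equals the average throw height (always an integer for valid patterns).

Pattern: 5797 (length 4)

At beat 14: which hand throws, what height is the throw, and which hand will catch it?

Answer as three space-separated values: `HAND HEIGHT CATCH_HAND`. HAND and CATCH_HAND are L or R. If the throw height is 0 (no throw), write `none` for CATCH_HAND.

Beat 14: 14 mod 2 = 0, so hand = L
Throw height = pattern[14 mod 4] = pattern[2] = 9
Lands at beat 14+9=23, 23 mod 2 = 1, so catch hand = R

Answer: L 9 R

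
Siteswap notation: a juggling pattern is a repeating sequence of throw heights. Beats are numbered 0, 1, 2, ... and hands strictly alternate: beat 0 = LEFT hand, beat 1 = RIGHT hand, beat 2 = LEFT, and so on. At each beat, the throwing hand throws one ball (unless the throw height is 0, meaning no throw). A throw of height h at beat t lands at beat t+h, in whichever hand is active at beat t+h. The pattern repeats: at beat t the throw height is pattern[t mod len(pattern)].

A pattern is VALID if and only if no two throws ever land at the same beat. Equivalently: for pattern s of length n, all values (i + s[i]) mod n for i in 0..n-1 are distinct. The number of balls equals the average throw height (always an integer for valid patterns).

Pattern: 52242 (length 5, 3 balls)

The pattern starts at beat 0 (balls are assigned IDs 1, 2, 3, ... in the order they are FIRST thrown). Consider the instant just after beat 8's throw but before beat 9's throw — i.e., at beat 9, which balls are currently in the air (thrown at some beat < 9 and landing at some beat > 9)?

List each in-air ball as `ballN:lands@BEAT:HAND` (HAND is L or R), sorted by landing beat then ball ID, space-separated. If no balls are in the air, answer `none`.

Beat 0 (L): throw ball1 h=5 -> lands@5:R; in-air after throw: [b1@5:R]
Beat 1 (R): throw ball2 h=2 -> lands@3:R; in-air after throw: [b2@3:R b1@5:R]
Beat 2 (L): throw ball3 h=2 -> lands@4:L; in-air after throw: [b2@3:R b3@4:L b1@5:R]
Beat 3 (R): throw ball2 h=4 -> lands@7:R; in-air after throw: [b3@4:L b1@5:R b2@7:R]
Beat 4 (L): throw ball3 h=2 -> lands@6:L; in-air after throw: [b1@5:R b3@6:L b2@7:R]
Beat 5 (R): throw ball1 h=5 -> lands@10:L; in-air after throw: [b3@6:L b2@7:R b1@10:L]
Beat 6 (L): throw ball3 h=2 -> lands@8:L; in-air after throw: [b2@7:R b3@8:L b1@10:L]
Beat 7 (R): throw ball2 h=2 -> lands@9:R; in-air after throw: [b3@8:L b2@9:R b1@10:L]
Beat 8 (L): throw ball3 h=4 -> lands@12:L; in-air after throw: [b2@9:R b1@10:L b3@12:L]
Beat 9 (R): throw ball2 h=2 -> lands@11:R; in-air after throw: [b1@10:L b2@11:R b3@12:L]

Answer: ball1:lands@10:L ball3:lands@12:L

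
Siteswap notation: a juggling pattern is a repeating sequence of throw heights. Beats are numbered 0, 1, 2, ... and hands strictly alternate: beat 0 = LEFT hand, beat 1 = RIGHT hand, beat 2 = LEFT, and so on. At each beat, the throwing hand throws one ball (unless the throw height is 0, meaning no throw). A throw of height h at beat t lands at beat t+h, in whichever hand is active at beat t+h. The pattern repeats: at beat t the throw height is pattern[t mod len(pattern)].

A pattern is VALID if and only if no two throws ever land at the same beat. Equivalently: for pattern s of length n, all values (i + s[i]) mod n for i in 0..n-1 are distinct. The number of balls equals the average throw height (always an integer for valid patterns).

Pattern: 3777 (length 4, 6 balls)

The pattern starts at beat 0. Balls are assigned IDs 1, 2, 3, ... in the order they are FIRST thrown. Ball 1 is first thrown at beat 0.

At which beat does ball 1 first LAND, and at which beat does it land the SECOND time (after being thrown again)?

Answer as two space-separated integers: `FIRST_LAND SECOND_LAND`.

Answer: 3 10

Derivation:
Beat 0 (L): throw ball1 h=3 -> lands@3:R; in-air after throw: [b1@3:R]
Beat 1 (R): throw ball2 h=7 -> lands@8:L; in-air after throw: [b1@3:R b2@8:L]
Beat 2 (L): throw ball3 h=7 -> lands@9:R; in-air after throw: [b1@3:R b2@8:L b3@9:R]
Beat 3 (R): throw ball1 h=7 -> lands@10:L; in-air after throw: [b2@8:L b3@9:R b1@10:L]
Beat 4 (L): throw ball4 h=3 -> lands@7:R; in-air after throw: [b4@7:R b2@8:L b3@9:R b1@10:L]
Beat 5 (R): throw ball5 h=7 -> lands@12:L; in-air after throw: [b4@7:R b2@8:L b3@9:R b1@10:L b5@12:L]
Beat 6 (L): throw ball6 h=7 -> lands@13:R; in-air after throw: [b4@7:R b2@8:L b3@9:R b1@10:L b5@12:L b6@13:R]
Beat 7 (R): throw ball4 h=7 -> lands@14:L; in-air after throw: [b2@8:L b3@9:R b1@10:L b5@12:L b6@13:R b4@14:L]
Beat 8 (L): throw ball2 h=3 -> lands@11:R; in-air after throw: [b3@9:R b1@10:L b2@11:R b5@12:L b6@13:R b4@14:L]
Beat 9 (R): throw ball3 h=7 -> lands@16:L; in-air after throw: [b1@10:L b2@11:R b5@12:L b6@13:R b4@14:L b3@16:L]
Beat 10 (L): throw ball1 h=7 -> lands@17:R; in-air after throw: [b2@11:R b5@12:L b6@13:R b4@14:L b3@16:L b1@17:R]
Ball 1: thrown@0 h=3 -> first land @3; rethrown@3 h=7 -> second land @10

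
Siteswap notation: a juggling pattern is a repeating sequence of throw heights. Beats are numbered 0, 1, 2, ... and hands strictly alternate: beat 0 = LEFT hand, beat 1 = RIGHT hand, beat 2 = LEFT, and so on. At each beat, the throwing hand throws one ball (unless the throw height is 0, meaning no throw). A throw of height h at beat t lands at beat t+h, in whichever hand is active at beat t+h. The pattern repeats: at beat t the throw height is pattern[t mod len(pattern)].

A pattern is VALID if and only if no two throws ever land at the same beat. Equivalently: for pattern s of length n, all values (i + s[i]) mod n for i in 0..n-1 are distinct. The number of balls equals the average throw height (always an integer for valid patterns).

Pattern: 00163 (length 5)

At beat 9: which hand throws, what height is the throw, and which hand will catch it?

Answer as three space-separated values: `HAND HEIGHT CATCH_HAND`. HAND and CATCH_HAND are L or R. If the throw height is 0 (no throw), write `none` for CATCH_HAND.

Answer: R 3 L

Derivation:
Beat 9: 9 mod 2 = 1, so hand = R
Throw height = pattern[9 mod 5] = pattern[4] = 3
Lands at beat 9+3=12, 12 mod 2 = 0, so catch hand = L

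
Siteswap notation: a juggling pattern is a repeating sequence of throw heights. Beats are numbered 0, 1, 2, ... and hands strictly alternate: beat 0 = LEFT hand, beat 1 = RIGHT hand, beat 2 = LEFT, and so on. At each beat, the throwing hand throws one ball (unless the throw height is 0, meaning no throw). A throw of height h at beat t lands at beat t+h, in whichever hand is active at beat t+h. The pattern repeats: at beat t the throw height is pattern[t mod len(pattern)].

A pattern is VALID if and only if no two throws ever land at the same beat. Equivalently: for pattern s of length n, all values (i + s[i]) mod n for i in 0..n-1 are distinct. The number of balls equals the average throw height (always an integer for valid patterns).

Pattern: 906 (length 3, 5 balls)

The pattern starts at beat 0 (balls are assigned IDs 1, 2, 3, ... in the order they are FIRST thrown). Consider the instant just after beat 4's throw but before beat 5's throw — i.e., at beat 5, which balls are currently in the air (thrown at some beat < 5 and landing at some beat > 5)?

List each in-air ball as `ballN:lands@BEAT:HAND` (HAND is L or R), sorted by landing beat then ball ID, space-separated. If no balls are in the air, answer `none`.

Beat 0 (L): throw ball1 h=9 -> lands@9:R; in-air after throw: [b1@9:R]
Beat 2 (L): throw ball2 h=6 -> lands@8:L; in-air after throw: [b2@8:L b1@9:R]
Beat 3 (R): throw ball3 h=9 -> lands@12:L; in-air after throw: [b2@8:L b1@9:R b3@12:L]
Beat 5 (R): throw ball4 h=6 -> lands@11:R; in-air after throw: [b2@8:L b1@9:R b4@11:R b3@12:L]

Answer: ball2:lands@8:L ball1:lands@9:R ball3:lands@12:L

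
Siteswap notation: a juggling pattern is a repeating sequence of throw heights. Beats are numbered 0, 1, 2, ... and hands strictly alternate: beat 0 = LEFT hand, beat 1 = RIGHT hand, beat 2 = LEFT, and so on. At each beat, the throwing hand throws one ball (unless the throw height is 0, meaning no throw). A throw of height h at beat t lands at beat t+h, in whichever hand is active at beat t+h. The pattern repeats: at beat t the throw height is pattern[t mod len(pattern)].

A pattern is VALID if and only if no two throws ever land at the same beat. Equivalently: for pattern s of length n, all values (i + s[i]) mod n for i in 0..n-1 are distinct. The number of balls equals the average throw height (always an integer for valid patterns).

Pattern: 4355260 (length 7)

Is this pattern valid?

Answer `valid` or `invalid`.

i=0: (i + s[i]) mod n = (0 + 4) mod 7 = 4
i=1: (i + s[i]) mod n = (1 + 3) mod 7 = 4
i=2: (i + s[i]) mod n = (2 + 5) mod 7 = 0
i=3: (i + s[i]) mod n = (3 + 5) mod 7 = 1
i=4: (i + s[i]) mod n = (4 + 2) mod 7 = 6
i=5: (i + s[i]) mod n = (5 + 6) mod 7 = 4
i=6: (i + s[i]) mod n = (6 + 0) mod 7 = 6
Residues: [4, 4, 0, 1, 6, 4, 6], distinct: False

Answer: invalid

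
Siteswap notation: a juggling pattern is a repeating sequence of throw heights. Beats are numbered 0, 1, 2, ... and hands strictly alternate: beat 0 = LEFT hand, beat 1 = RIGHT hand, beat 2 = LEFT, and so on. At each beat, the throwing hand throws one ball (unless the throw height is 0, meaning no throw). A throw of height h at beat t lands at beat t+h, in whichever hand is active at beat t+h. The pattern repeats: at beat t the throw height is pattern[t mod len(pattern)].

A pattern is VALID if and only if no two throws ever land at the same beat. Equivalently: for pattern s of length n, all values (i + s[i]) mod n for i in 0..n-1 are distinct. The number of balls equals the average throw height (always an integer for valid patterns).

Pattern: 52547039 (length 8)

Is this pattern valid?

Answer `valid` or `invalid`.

i=0: (i + s[i]) mod n = (0 + 5) mod 8 = 5
i=1: (i + s[i]) mod n = (1 + 2) mod 8 = 3
i=2: (i + s[i]) mod n = (2 + 5) mod 8 = 7
i=3: (i + s[i]) mod n = (3 + 4) mod 8 = 7
i=4: (i + s[i]) mod n = (4 + 7) mod 8 = 3
i=5: (i + s[i]) mod n = (5 + 0) mod 8 = 5
i=6: (i + s[i]) mod n = (6 + 3) mod 8 = 1
i=7: (i + s[i]) mod n = (7 + 9) mod 8 = 0
Residues: [5, 3, 7, 7, 3, 5, 1, 0], distinct: False

Answer: invalid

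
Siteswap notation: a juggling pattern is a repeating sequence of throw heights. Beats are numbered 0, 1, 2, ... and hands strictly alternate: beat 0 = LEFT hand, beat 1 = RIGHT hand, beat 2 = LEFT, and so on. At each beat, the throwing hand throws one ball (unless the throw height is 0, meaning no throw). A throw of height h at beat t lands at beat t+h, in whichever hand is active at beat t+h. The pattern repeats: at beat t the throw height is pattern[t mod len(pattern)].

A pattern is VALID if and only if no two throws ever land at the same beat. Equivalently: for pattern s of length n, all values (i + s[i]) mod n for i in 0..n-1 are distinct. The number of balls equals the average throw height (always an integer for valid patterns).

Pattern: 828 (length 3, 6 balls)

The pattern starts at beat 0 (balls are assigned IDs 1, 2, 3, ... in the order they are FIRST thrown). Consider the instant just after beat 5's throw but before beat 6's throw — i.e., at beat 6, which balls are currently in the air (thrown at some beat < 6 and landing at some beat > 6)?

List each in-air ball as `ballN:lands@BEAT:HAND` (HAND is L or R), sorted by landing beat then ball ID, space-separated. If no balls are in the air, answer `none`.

Beat 0 (L): throw ball1 h=8 -> lands@8:L; in-air after throw: [b1@8:L]
Beat 1 (R): throw ball2 h=2 -> lands@3:R; in-air after throw: [b2@3:R b1@8:L]
Beat 2 (L): throw ball3 h=8 -> lands@10:L; in-air after throw: [b2@3:R b1@8:L b3@10:L]
Beat 3 (R): throw ball2 h=8 -> lands@11:R; in-air after throw: [b1@8:L b3@10:L b2@11:R]
Beat 4 (L): throw ball4 h=2 -> lands@6:L; in-air after throw: [b4@6:L b1@8:L b3@10:L b2@11:R]
Beat 5 (R): throw ball5 h=8 -> lands@13:R; in-air after throw: [b4@6:L b1@8:L b3@10:L b2@11:R b5@13:R]
Beat 6 (L): throw ball4 h=8 -> lands@14:L; in-air after throw: [b1@8:L b3@10:L b2@11:R b5@13:R b4@14:L]

Answer: ball1:lands@8:L ball3:lands@10:L ball2:lands@11:R ball5:lands@13:R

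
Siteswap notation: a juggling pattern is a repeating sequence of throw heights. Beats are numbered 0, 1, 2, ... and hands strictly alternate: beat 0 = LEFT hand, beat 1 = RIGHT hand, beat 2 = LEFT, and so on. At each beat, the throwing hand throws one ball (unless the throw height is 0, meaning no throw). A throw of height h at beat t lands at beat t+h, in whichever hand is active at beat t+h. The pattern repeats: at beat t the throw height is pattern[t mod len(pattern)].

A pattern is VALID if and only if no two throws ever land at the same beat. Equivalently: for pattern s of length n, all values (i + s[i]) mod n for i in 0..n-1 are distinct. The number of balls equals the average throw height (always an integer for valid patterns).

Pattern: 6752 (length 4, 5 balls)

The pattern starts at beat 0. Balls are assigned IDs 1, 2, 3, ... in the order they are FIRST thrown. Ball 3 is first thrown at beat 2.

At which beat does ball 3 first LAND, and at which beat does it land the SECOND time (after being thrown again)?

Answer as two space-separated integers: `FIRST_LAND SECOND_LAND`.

Answer: 7 9

Derivation:
Beat 0 (L): throw ball1 h=6 -> lands@6:L; in-air after throw: [b1@6:L]
Beat 1 (R): throw ball2 h=7 -> lands@8:L; in-air after throw: [b1@6:L b2@8:L]
Beat 2 (L): throw ball3 h=5 -> lands@7:R; in-air after throw: [b1@6:L b3@7:R b2@8:L]
Beat 3 (R): throw ball4 h=2 -> lands@5:R; in-air after throw: [b4@5:R b1@6:L b3@7:R b2@8:L]
Beat 4 (L): throw ball5 h=6 -> lands@10:L; in-air after throw: [b4@5:R b1@6:L b3@7:R b2@8:L b5@10:L]
Beat 5 (R): throw ball4 h=7 -> lands@12:L; in-air after throw: [b1@6:L b3@7:R b2@8:L b5@10:L b4@12:L]
Beat 6 (L): throw ball1 h=5 -> lands@11:R; in-air after throw: [b3@7:R b2@8:L b5@10:L b1@11:R b4@12:L]
Beat 7 (R): throw ball3 h=2 -> lands@9:R; in-air after throw: [b2@8:L b3@9:R b5@10:L b1@11:R b4@12:L]
Beat 8 (L): throw ball2 h=6 -> lands@14:L; in-air after throw: [b3@9:R b5@10:L b1@11:R b4@12:L b2@14:L]
Beat 9 (R): throw ball3 h=7 -> lands@16:L; in-air after throw: [b5@10:L b1@11:R b4@12:L b2@14:L b3@16:L]
Ball 3: thrown@2 h=5 -> first land @7; rethrown@7 h=2 -> second land @9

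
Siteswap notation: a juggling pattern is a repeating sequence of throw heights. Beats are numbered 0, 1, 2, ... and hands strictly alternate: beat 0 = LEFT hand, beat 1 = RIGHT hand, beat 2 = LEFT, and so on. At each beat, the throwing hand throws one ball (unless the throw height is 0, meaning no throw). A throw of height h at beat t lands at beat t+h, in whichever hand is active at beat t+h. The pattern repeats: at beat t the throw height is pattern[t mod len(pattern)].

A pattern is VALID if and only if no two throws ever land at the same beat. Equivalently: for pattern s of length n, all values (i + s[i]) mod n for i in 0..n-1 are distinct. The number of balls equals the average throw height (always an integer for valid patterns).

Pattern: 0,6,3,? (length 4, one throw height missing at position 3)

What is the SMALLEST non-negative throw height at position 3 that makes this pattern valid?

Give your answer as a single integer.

Answer: 3

Derivation:
i=0: (0 + 0) mod 4 = 0
i=1: (1 + 6) mod 4 = 3
i=2: (2 + 3) mod 4 = 1
i=3: s[i]=? (unknown)
Known residues: [0, 1, 3]; need a permutation of 0..3, so missing residue r = 2
Need (3 + s) mod 4 = 2; smallest s = (2 - 3) mod 4 = 3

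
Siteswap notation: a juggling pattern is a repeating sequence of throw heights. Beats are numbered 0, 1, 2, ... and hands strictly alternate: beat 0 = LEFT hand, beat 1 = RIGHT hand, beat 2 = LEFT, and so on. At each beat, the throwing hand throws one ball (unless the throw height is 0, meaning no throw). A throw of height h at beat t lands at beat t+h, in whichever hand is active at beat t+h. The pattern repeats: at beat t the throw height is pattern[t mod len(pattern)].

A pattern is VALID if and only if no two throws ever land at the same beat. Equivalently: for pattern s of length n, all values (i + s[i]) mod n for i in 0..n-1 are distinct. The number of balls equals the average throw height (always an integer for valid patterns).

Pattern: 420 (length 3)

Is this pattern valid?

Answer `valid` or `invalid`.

i=0: (i + s[i]) mod n = (0 + 4) mod 3 = 1
i=1: (i + s[i]) mod n = (1 + 2) mod 3 = 0
i=2: (i + s[i]) mod n = (2 + 0) mod 3 = 2
Residues: [1, 0, 2], distinct: True

Answer: valid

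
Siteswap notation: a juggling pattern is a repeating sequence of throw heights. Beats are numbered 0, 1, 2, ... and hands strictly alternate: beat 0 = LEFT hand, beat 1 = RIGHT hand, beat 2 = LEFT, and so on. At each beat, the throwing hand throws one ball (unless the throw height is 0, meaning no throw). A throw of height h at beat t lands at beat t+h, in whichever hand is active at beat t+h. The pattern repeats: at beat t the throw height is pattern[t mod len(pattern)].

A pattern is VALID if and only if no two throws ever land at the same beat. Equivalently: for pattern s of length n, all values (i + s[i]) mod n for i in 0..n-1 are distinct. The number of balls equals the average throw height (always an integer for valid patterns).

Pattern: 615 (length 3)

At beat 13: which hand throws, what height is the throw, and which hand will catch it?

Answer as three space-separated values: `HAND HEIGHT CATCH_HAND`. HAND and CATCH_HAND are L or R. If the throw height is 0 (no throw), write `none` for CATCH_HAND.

Beat 13: 13 mod 2 = 1, so hand = R
Throw height = pattern[13 mod 3] = pattern[1] = 1
Lands at beat 13+1=14, 14 mod 2 = 0, so catch hand = L

Answer: R 1 L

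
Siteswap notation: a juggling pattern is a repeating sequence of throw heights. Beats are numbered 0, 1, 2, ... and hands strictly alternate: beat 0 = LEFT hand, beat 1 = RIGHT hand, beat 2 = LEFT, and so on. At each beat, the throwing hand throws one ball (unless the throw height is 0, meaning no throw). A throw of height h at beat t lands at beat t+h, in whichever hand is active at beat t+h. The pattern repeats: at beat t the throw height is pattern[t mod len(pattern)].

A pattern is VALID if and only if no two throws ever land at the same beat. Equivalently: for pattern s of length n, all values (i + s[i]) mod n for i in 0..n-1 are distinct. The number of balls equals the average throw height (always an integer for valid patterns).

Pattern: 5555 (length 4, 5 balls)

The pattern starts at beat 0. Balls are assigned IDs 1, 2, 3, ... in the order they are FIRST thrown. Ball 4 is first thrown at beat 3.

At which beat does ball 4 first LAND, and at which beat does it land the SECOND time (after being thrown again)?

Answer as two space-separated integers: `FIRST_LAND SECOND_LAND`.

Beat 0 (L): throw ball1 h=5 -> lands@5:R; in-air after throw: [b1@5:R]
Beat 1 (R): throw ball2 h=5 -> lands@6:L; in-air after throw: [b1@5:R b2@6:L]
Beat 2 (L): throw ball3 h=5 -> lands@7:R; in-air after throw: [b1@5:R b2@6:L b3@7:R]
Beat 3 (R): throw ball4 h=5 -> lands@8:L; in-air after throw: [b1@5:R b2@6:L b3@7:R b4@8:L]
Beat 4 (L): throw ball5 h=5 -> lands@9:R; in-air after throw: [b1@5:R b2@6:L b3@7:R b4@8:L b5@9:R]
Beat 5 (R): throw ball1 h=5 -> lands@10:L; in-air after throw: [b2@6:L b3@7:R b4@8:L b5@9:R b1@10:L]
Beat 6 (L): throw ball2 h=5 -> lands@11:R; in-air after throw: [b3@7:R b4@8:L b5@9:R b1@10:L b2@11:R]
Beat 7 (R): throw ball3 h=5 -> lands@12:L; in-air after throw: [b4@8:L b5@9:R b1@10:L b2@11:R b3@12:L]
Beat 8 (L): throw ball4 h=5 -> lands@13:R; in-air after throw: [b5@9:R b1@10:L b2@11:R b3@12:L b4@13:R]
Beat 9 (R): throw ball5 h=5 -> lands@14:L; in-air after throw: [b1@10:L b2@11:R b3@12:L b4@13:R b5@14:L]
Beat 10 (L): throw ball1 h=5 -> lands@15:R; in-air after throw: [b2@11:R b3@12:L b4@13:R b5@14:L b1@15:R]
Beat 11 (R): throw ball2 h=5 -> lands@16:L; in-air after throw: [b3@12:L b4@13:R b5@14:L b1@15:R b2@16:L]
Beat 12 (L): throw ball3 h=5 -> lands@17:R; in-air after throw: [b4@13:R b5@14:L b1@15:R b2@16:L b3@17:R]
Beat 13 (R): throw ball4 h=5 -> lands@18:L; in-air after throw: [b5@14:L b1@15:R b2@16:L b3@17:R b4@18:L]
Ball 4: thrown@3 h=5 -> first land @8; rethrown@8 h=5 -> second land @13

Answer: 8 13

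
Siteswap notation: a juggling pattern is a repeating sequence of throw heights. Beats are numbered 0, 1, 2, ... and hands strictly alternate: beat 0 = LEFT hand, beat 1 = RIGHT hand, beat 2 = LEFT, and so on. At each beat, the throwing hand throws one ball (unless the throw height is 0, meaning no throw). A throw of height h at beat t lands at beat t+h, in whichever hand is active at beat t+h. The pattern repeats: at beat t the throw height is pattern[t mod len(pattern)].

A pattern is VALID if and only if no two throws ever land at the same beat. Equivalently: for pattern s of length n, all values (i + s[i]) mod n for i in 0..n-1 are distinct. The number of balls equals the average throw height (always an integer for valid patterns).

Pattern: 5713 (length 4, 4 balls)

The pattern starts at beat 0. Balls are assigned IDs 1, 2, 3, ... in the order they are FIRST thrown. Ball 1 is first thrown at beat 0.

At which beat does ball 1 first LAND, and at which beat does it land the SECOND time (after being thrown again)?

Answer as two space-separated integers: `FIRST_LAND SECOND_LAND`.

Beat 0 (L): throw ball1 h=5 -> lands@5:R; in-air after throw: [b1@5:R]
Beat 1 (R): throw ball2 h=7 -> lands@8:L; in-air after throw: [b1@5:R b2@8:L]
Beat 2 (L): throw ball3 h=1 -> lands@3:R; in-air after throw: [b3@3:R b1@5:R b2@8:L]
Beat 3 (R): throw ball3 h=3 -> lands@6:L; in-air after throw: [b1@5:R b3@6:L b2@8:L]
Beat 4 (L): throw ball4 h=5 -> lands@9:R; in-air after throw: [b1@5:R b3@6:L b2@8:L b4@9:R]
Beat 5 (R): throw ball1 h=7 -> lands@12:L; in-air after throw: [b3@6:L b2@8:L b4@9:R b1@12:L]
Beat 6 (L): throw ball3 h=1 -> lands@7:R; in-air after throw: [b3@7:R b2@8:L b4@9:R b1@12:L]
Beat 7 (R): throw ball3 h=3 -> lands@10:L; in-air after throw: [b2@8:L b4@9:R b3@10:L b1@12:L]
Beat 8 (L): throw ball2 h=5 -> lands@13:R; in-air after throw: [b4@9:R b3@10:L b1@12:L b2@13:R]
Beat 9 (R): throw ball4 h=7 -> lands@16:L; in-air after throw: [b3@10:L b1@12:L b2@13:R b4@16:L]
Beat 10 (L): throw ball3 h=1 -> lands@11:R; in-air after throw: [b3@11:R b1@12:L b2@13:R b4@16:L]
Beat 11 (R): throw ball3 h=3 -> lands@14:L; in-air after throw: [b1@12:L b2@13:R b3@14:L b4@16:L]
Beat 12 (L): throw ball1 h=5 -> lands@17:R; in-air after throw: [b2@13:R b3@14:L b4@16:L b1@17:R]
Ball 1: thrown@0 h=5 -> first land @5; rethrown@5 h=7 -> second land @12

Answer: 5 12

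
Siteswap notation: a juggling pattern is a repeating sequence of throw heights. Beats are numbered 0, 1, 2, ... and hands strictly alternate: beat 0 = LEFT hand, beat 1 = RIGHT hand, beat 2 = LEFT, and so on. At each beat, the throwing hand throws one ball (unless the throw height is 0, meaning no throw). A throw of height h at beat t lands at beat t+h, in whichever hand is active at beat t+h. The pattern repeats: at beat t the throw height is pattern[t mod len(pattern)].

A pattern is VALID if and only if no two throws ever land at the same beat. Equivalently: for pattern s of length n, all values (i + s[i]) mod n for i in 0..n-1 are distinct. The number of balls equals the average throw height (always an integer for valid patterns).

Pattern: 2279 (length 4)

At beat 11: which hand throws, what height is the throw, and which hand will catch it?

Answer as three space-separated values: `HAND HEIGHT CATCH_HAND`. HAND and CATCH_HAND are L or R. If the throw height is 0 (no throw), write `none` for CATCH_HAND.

Beat 11: 11 mod 2 = 1, so hand = R
Throw height = pattern[11 mod 4] = pattern[3] = 9
Lands at beat 11+9=20, 20 mod 2 = 0, so catch hand = L

Answer: R 9 L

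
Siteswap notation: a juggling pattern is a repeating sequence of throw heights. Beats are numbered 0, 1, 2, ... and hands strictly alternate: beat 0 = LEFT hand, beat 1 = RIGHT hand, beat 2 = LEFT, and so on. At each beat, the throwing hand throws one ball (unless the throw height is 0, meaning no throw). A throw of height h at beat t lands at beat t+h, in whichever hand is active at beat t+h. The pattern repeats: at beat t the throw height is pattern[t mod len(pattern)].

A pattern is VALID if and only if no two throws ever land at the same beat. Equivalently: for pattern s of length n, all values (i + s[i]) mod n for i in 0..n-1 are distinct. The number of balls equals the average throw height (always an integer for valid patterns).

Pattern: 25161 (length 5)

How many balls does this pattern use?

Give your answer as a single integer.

Pattern = [2, 5, 1, 6, 1], length n = 5
  position 0: throw height = 2, running sum = 2
  position 1: throw height = 5, running sum = 7
  position 2: throw height = 1, running sum = 8
  position 3: throw height = 6, running sum = 14
  position 4: throw height = 1, running sum = 15
Total sum = 15; balls = sum / n = 15 / 5 = 3

Answer: 3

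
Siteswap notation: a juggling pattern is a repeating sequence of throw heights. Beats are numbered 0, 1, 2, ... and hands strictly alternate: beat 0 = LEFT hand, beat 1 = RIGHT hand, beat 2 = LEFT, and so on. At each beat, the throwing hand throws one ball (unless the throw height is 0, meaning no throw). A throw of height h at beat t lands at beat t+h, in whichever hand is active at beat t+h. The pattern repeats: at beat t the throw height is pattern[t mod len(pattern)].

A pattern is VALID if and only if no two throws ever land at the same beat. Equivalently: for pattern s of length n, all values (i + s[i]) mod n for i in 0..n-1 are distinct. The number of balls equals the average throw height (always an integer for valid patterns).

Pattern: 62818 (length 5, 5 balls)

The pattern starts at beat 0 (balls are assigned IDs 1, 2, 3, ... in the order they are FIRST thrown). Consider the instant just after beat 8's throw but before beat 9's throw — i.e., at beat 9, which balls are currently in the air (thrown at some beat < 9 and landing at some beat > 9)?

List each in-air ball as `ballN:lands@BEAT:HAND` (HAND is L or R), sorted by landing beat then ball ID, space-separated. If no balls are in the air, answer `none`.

Answer: ball3:lands@10:L ball4:lands@11:R ball2:lands@12:L ball5:lands@15:R

Derivation:
Beat 0 (L): throw ball1 h=6 -> lands@6:L; in-air after throw: [b1@6:L]
Beat 1 (R): throw ball2 h=2 -> lands@3:R; in-air after throw: [b2@3:R b1@6:L]
Beat 2 (L): throw ball3 h=8 -> lands@10:L; in-air after throw: [b2@3:R b1@6:L b3@10:L]
Beat 3 (R): throw ball2 h=1 -> lands@4:L; in-air after throw: [b2@4:L b1@6:L b3@10:L]
Beat 4 (L): throw ball2 h=8 -> lands@12:L; in-air after throw: [b1@6:L b3@10:L b2@12:L]
Beat 5 (R): throw ball4 h=6 -> lands@11:R; in-air after throw: [b1@6:L b3@10:L b4@11:R b2@12:L]
Beat 6 (L): throw ball1 h=2 -> lands@8:L; in-air after throw: [b1@8:L b3@10:L b4@11:R b2@12:L]
Beat 7 (R): throw ball5 h=8 -> lands@15:R; in-air after throw: [b1@8:L b3@10:L b4@11:R b2@12:L b5@15:R]
Beat 8 (L): throw ball1 h=1 -> lands@9:R; in-air after throw: [b1@9:R b3@10:L b4@11:R b2@12:L b5@15:R]
Beat 9 (R): throw ball1 h=8 -> lands@17:R; in-air after throw: [b3@10:L b4@11:R b2@12:L b5@15:R b1@17:R]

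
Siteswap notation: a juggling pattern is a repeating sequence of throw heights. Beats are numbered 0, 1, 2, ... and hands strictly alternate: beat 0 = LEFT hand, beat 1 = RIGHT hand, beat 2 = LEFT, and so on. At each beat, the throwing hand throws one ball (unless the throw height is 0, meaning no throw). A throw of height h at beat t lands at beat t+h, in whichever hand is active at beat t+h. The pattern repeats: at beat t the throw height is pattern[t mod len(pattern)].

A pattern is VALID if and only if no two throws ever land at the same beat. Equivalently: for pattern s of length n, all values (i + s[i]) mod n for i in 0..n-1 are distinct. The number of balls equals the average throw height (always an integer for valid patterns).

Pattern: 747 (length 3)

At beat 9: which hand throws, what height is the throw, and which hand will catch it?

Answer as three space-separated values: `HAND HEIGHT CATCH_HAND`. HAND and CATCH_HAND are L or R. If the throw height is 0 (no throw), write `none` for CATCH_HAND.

Beat 9: 9 mod 2 = 1, so hand = R
Throw height = pattern[9 mod 3] = pattern[0] = 7
Lands at beat 9+7=16, 16 mod 2 = 0, so catch hand = L

Answer: R 7 L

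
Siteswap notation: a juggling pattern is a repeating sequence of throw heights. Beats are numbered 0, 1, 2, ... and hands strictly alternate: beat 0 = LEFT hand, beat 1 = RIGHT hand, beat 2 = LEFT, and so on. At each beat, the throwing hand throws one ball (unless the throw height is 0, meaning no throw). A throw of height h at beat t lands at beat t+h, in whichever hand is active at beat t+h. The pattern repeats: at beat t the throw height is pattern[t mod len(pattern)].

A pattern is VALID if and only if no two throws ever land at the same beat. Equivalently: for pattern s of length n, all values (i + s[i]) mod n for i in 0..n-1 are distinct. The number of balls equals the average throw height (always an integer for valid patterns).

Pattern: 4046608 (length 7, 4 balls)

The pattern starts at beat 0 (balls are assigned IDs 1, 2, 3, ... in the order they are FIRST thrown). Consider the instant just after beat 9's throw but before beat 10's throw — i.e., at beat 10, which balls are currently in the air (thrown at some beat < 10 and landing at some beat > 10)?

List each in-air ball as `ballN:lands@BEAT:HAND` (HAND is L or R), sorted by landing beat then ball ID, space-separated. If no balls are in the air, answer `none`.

Answer: ball4:lands@11:R ball3:lands@13:R ball2:lands@14:L

Derivation:
Beat 0 (L): throw ball1 h=4 -> lands@4:L; in-air after throw: [b1@4:L]
Beat 2 (L): throw ball2 h=4 -> lands@6:L; in-air after throw: [b1@4:L b2@6:L]
Beat 3 (R): throw ball3 h=6 -> lands@9:R; in-air after throw: [b1@4:L b2@6:L b3@9:R]
Beat 4 (L): throw ball1 h=6 -> lands@10:L; in-air after throw: [b2@6:L b3@9:R b1@10:L]
Beat 6 (L): throw ball2 h=8 -> lands@14:L; in-air after throw: [b3@9:R b1@10:L b2@14:L]
Beat 7 (R): throw ball4 h=4 -> lands@11:R; in-air after throw: [b3@9:R b1@10:L b4@11:R b2@14:L]
Beat 9 (R): throw ball3 h=4 -> lands@13:R; in-air after throw: [b1@10:L b4@11:R b3@13:R b2@14:L]
Beat 10 (L): throw ball1 h=6 -> lands@16:L; in-air after throw: [b4@11:R b3@13:R b2@14:L b1@16:L]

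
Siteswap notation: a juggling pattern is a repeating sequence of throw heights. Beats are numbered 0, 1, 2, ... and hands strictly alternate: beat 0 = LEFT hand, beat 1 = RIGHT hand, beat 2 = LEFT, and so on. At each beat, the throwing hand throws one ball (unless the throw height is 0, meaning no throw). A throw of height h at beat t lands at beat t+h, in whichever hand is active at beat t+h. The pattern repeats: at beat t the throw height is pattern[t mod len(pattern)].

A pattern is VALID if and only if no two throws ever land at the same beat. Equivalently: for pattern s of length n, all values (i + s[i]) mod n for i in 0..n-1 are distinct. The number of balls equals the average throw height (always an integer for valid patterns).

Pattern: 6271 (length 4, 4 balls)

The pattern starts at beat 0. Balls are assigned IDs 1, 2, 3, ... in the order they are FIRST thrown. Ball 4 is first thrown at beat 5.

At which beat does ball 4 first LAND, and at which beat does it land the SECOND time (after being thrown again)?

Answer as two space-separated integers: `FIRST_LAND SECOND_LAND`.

Answer: 7 8

Derivation:
Beat 0 (L): throw ball1 h=6 -> lands@6:L; in-air after throw: [b1@6:L]
Beat 1 (R): throw ball2 h=2 -> lands@3:R; in-air after throw: [b2@3:R b1@6:L]
Beat 2 (L): throw ball3 h=7 -> lands@9:R; in-air after throw: [b2@3:R b1@6:L b3@9:R]
Beat 3 (R): throw ball2 h=1 -> lands@4:L; in-air after throw: [b2@4:L b1@6:L b3@9:R]
Beat 4 (L): throw ball2 h=6 -> lands@10:L; in-air after throw: [b1@6:L b3@9:R b2@10:L]
Beat 5 (R): throw ball4 h=2 -> lands@7:R; in-air after throw: [b1@6:L b4@7:R b3@9:R b2@10:L]
Beat 6 (L): throw ball1 h=7 -> lands@13:R; in-air after throw: [b4@7:R b3@9:R b2@10:L b1@13:R]
Beat 7 (R): throw ball4 h=1 -> lands@8:L; in-air after throw: [b4@8:L b3@9:R b2@10:L b1@13:R]
Beat 8 (L): throw ball4 h=6 -> lands@14:L; in-air after throw: [b3@9:R b2@10:L b1@13:R b4@14:L]
Ball 4: thrown@5 h=2 -> first land @7; rethrown@7 h=1 -> second land @8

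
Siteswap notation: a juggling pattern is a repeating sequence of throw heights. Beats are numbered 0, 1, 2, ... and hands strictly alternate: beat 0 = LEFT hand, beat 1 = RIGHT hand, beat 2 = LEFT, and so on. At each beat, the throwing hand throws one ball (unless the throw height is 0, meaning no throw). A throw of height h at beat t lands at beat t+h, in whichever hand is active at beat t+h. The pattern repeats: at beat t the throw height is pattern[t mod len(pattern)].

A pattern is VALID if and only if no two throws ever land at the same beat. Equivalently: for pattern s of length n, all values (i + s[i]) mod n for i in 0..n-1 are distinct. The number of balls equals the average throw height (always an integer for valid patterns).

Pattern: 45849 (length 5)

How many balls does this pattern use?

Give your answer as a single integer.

Answer: 6

Derivation:
Pattern = [4, 5, 8, 4, 9], length n = 5
  position 0: throw height = 4, running sum = 4
  position 1: throw height = 5, running sum = 9
  position 2: throw height = 8, running sum = 17
  position 3: throw height = 4, running sum = 21
  position 4: throw height = 9, running sum = 30
Total sum = 30; balls = sum / n = 30 / 5 = 6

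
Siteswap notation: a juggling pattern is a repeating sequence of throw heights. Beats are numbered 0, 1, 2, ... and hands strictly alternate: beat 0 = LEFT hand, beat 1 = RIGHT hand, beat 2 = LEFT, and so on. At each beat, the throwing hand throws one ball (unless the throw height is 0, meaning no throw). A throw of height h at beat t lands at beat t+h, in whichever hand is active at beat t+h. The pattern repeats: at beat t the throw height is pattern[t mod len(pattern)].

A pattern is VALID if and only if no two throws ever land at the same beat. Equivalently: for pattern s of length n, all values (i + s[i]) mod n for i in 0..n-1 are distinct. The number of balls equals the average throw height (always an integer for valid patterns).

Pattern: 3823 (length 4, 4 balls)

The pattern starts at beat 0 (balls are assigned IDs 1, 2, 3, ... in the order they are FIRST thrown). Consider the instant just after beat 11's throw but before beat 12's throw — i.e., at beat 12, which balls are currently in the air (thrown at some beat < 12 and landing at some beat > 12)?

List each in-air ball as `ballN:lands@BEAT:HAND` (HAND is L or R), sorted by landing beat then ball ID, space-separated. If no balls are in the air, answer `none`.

Beat 0 (L): throw ball1 h=3 -> lands@3:R; in-air after throw: [b1@3:R]
Beat 1 (R): throw ball2 h=8 -> lands@9:R; in-air after throw: [b1@3:R b2@9:R]
Beat 2 (L): throw ball3 h=2 -> lands@4:L; in-air after throw: [b1@3:R b3@4:L b2@9:R]
Beat 3 (R): throw ball1 h=3 -> lands@6:L; in-air after throw: [b3@4:L b1@6:L b2@9:R]
Beat 4 (L): throw ball3 h=3 -> lands@7:R; in-air after throw: [b1@6:L b3@7:R b2@9:R]
Beat 5 (R): throw ball4 h=8 -> lands@13:R; in-air after throw: [b1@6:L b3@7:R b2@9:R b4@13:R]
Beat 6 (L): throw ball1 h=2 -> lands@8:L; in-air after throw: [b3@7:R b1@8:L b2@9:R b4@13:R]
Beat 7 (R): throw ball3 h=3 -> lands@10:L; in-air after throw: [b1@8:L b2@9:R b3@10:L b4@13:R]
Beat 8 (L): throw ball1 h=3 -> lands@11:R; in-air after throw: [b2@9:R b3@10:L b1@11:R b4@13:R]
Beat 9 (R): throw ball2 h=8 -> lands@17:R; in-air after throw: [b3@10:L b1@11:R b4@13:R b2@17:R]
Beat 10 (L): throw ball3 h=2 -> lands@12:L; in-air after throw: [b1@11:R b3@12:L b4@13:R b2@17:R]
Beat 11 (R): throw ball1 h=3 -> lands@14:L; in-air after throw: [b3@12:L b4@13:R b1@14:L b2@17:R]
Beat 12 (L): throw ball3 h=3 -> lands@15:R; in-air after throw: [b4@13:R b1@14:L b3@15:R b2@17:R]

Answer: ball4:lands@13:R ball1:lands@14:L ball2:lands@17:R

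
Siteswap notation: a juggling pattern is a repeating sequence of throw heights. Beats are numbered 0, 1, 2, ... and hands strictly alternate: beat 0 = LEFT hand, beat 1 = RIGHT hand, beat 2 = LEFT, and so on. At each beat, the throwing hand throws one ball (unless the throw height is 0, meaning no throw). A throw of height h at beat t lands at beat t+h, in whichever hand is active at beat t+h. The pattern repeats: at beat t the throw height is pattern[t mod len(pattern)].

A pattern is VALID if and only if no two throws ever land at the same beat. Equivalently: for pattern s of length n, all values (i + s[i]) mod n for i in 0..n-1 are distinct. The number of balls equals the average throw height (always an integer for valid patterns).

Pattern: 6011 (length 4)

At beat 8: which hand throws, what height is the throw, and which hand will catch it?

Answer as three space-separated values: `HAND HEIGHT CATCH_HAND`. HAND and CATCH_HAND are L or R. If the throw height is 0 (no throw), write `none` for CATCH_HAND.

Beat 8: 8 mod 2 = 0, so hand = L
Throw height = pattern[8 mod 4] = pattern[0] = 6
Lands at beat 8+6=14, 14 mod 2 = 0, so catch hand = L

Answer: L 6 L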